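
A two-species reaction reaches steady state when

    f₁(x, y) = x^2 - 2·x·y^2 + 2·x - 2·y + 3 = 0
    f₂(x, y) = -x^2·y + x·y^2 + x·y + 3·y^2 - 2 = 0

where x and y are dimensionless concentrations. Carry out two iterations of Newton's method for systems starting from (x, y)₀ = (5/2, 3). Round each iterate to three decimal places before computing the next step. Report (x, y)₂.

At (5/2, 3): F = (-36.750, 36.250).
Jacobian J = [[2·x - 2·y^2 + 2, -4·x·y - 2], [-2·x·y + y^2 + y, -x^2 + 2·x·y + x + 6·y]].
At the point, J = [[-11.000, -32.000], [-3.000, 29.250]] (det J = -417.750).
Solving J·Δ = −F gives Δ = (0.204, -1.218).
Then the next iterate is (x, y)₁ = (2.704, 1.782).
Round to (2.704, 1.782) and repeat: F = (-5.01762, 7.90242), J = [[1.05695, -21.27411], [-4.67953, 15.72144]].
Δ = (1.076, -0.182), so (x, y)₂ = (3.780, 1.600).

(3.780, 1.600)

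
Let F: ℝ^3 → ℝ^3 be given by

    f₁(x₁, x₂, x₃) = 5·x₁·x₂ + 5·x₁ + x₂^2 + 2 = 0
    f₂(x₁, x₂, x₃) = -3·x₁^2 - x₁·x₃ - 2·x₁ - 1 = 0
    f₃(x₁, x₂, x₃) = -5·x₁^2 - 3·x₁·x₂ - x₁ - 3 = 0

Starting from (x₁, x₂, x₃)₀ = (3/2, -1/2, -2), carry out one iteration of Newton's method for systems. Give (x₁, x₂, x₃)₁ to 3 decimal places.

At (3/2, -1/2, -2): F = (6.000, -7.750, -13.500).
Jacobian J = [[5·x₂ + 5, 5·x₁ + 2·x₂, 0], [-6·x₁ - x₃ - 2, 0, -x₁], [-10·x₁ - 3·x₂ - 1, -3·x₁, 0]].
At the point, J = [[2.500, 6.500, 0.000], [-9.000, 0.000, -1.500], [-14.500, -4.500, 0.000]] (det J = 124.500).
Solving J·Δ = −F gives Δ = (-0.732, -0.642, -0.775).
Then the next iterate is (x₁, x₂, x₃)₁ = (0.768, -1.142, -2.775).

(0.768, -1.142, -2.775)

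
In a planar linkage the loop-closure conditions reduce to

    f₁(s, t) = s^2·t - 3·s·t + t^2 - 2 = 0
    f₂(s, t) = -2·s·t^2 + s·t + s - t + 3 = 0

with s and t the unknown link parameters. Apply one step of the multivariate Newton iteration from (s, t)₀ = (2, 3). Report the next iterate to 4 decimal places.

(8.8462, -2.3846)

At (2, 3): F = (1.0000, -28.0000).
Jacobian J = [[2·s·t - 3·t, s^2 - 3·s + 2·t], [-2·t^2 + t + 1, -4·s·t + s - 1]].
At the point, J = [[3.0000, 4.0000], [-14.0000, -23.0000]] (det J = -13.0000).
Solving J·Δ = −F gives Δ = (6.8462, -5.3846).
Then the next iterate is (s, t)₁ = (8.8462, -2.3846).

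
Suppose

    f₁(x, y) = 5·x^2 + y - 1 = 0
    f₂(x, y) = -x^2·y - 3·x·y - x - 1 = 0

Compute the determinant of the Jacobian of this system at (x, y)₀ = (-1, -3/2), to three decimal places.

J = [[10·x, 1], [-2·x·y - 3·y - 1, -x^2 - 3·x]].
At the point, J = [[-10.000, 1.000], [0.500, 2.000]].
det J = -20.500.

-20.500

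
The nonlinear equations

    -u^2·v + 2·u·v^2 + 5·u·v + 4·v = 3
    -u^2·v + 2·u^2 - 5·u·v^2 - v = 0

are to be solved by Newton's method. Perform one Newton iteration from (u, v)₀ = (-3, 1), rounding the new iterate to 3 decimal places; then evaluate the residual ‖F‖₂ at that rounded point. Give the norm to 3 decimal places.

At (-3, 1): F = (-29.000, 23.000).
Jacobian J = [[-2·u·v + 2·v^2 + 5·v, -u^2 + 4·u·v + 5·u + 4], [-2·u·v + 4·u - 5·v^2, -u^2 - 10·u·v - 1]].
At the point, J = [[13.000, -32.000], [-11.000, 20.000]] (det J = -92.000).
Solving J·Δ = −F gives Δ = (1.696, -0.217).
Then the next iterate is (u, v)₁ = (-1.304, 0.783).
Re-evaluating at (-1.304, 0.783): F = (-7.90352, 5.28375), so ‖F‖₂ = 9.507.

9.507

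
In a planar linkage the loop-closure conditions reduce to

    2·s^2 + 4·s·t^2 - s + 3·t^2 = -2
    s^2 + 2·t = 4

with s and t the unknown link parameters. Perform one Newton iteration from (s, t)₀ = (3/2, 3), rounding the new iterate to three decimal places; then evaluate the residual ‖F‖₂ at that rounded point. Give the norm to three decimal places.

25.802

At (3/2, 3): F = (86.000, 4.250).
Jacobian J = [[4·s + 4·t^2 - 1, 8·s·t + 6·t], [2·s, 2]].
At the point, J = [[41.000, 54.000], [3.000, 2.000]] (det J = -80.000).
Solving J·Δ = −F gives Δ = (-0.719, -1.047).
Then the next iterate is (s, t)₁ = (0.781, 1.953).
Re-evaluating at (0.781, 1.953): F = (25.79714, 0.51596), so ‖F‖₂ = 25.802.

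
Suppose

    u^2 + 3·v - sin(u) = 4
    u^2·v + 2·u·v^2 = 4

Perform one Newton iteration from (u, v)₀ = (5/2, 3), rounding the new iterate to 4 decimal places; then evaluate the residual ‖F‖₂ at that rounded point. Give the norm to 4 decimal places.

At (5/2, 3): F = (10.651528, 59.7500).
Jacobian J = [[2·u - cos(u), 3], [2·u·v + 2·v^2, u^2 + 4·u·v]].
At the point, J = [[5.801144, 3.0000], [33.0000, 36.2500]] (det J = 111.291456).
Solving J·Δ = −F gives Δ = (-1.8588, 0.0439).
Then the next iterate is (u, v)₁ = (0.6412, 3.0439).
Re-evaluating at (0.6412, 3.0439): F = (4.944680, 9.133317), so ‖F‖₂ = 10.3859.

10.3859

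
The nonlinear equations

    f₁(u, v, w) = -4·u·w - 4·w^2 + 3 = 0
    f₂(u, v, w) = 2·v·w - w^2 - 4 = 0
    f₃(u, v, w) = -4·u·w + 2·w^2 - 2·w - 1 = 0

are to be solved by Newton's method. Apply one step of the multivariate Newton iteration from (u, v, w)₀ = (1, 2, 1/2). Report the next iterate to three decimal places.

(-2.500, 1.625, 1.375)

At (1, 2, 1/2): F = (0.000, -2.250, -3.500).
Jacobian J = [[-4·w, 0, -4·u - 8·w], [0, 2·w, 2·v - 2·w], [-4·w, 0, -4·u + 4·w - 2]].
At the point, J = [[-2.000, 0.000, -8.000], [0.000, 1.000, 3.000], [-2.000, 0.000, -4.000]] (det J = -8.000).
Solving J·Δ = −F gives Δ = (-3.500, -0.375, 0.875).
Then the next iterate is (u, v, w)₁ = (-2.500, 1.625, 1.375).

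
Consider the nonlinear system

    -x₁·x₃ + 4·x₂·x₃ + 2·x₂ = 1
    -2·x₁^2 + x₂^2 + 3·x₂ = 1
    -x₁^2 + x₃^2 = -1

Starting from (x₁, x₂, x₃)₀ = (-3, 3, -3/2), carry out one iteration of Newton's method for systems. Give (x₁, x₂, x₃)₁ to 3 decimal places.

At (-3, 3, -3/2): F = (-17.500, -1.000, -5.750).
Jacobian J = [[-x₃, 4·x₃ + 2, -x₁ + 4·x₂], [-4·x₁, 2·x₂ + 3, 0], [-2·x₁, 0, 2·x₃]].
At the point, J = [[1.500, -4.000, 15.000], [12.000, 9.000, 0.000], [6.000, 0.000, -3.000]] (det J = -994.500).
Solving J·Δ = −F gives Δ = (1.268, -1.579, 0.619).
Then the next iterate is (x₁, x₂, x₃)₁ = (-1.732, 1.421, -0.881).

(-1.732, 1.421, -0.881)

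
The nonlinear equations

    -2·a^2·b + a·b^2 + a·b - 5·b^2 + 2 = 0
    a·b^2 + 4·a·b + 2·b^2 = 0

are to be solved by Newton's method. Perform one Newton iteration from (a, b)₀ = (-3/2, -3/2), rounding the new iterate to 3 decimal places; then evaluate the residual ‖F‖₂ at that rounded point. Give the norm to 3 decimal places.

At (-3/2, -3/2): F = (-3.625, 10.125).
Jacobian J = [[-4·a·b + b^2 + b, -2·a^2 + 2·a·b + a - 10·b], [b^2 + 4·b, 2·a·b + 4·a + 4·b]].
At the point, J = [[-8.250, 13.500], [-3.750, -7.500]] (det J = 112.500).
Solving J·Δ = −F gives Δ = (0.973, 0.863).
Then the next iterate is (a, b)₁ = (-0.527, -0.637).
Re-evaluating at (-0.527, -0.637): F = (0.44684, 1.94049), so ‖F‖₂ = 1.991.

1.991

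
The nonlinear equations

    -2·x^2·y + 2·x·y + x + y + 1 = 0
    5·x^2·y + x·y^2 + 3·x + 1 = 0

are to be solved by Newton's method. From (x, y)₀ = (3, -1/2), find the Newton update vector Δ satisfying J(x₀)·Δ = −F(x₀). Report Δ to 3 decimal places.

(-2.198, -0.335)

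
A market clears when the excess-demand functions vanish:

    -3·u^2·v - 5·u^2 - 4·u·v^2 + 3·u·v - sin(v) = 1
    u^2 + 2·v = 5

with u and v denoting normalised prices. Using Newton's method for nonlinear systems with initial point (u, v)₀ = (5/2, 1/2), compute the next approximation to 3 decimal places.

(3.184, -2.336)

At (5/2, 1/2): F = (-40.85443, 2.250).
Jacobian J = [[-6·u·v - 10·u - 4·v^2 + 3·v, -3·u^2 - 8·u·v + 3·u - cos(v)], [2·u, 2]].
At the point, J = [[-32.000, -22.12758], [5.000, 2.000]] (det J = 46.63791).
Solving J·Δ = −F gives Δ = (0.684, -2.836).
Then the next iterate is (u, v)₁ = (3.184, -2.336).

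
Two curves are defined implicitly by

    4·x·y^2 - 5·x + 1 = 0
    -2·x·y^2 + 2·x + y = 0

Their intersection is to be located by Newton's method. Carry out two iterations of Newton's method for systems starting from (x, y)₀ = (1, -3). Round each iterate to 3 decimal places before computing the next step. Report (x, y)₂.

(3.166, 1.083)

At (1, -3): F = (32.000, -19.000).
Jacobian J = [[4·y^2 - 5, 8·x·y], [-2·y^2 + 2, -4·x·y + 1]].
At the point, J = [[31.000, -24.000], [-16.000, 13.000]] (det J = 19.000).
Solving J·Δ = −F gives Δ = (2.105, 4.053).
Then the next iterate is (x, y)₁ = (3.105, 1.053).
Round to (3.105, 1.053) and repeat: F = (-0.75359, 0.37730), J = [[-0.56476, 26.15652], [-0.21762, -12.07826]].
Δ = (0.061, 0.030), so (x, y)₂ = (3.166, 1.083).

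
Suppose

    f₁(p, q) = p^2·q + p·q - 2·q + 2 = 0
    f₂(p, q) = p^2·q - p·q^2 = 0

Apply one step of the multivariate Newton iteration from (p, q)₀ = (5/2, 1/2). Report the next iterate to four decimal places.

(3.3333, -0.6667)

At (5/2, 1/2): F = (5.3750, 2.5000).
Jacobian J = [[2·p·q + q, p^2 + p - 2], [2·p·q - q^2, p^2 - 2·p·q]].
At the point, J = [[3.0000, 6.7500], [2.2500, 3.7500]] (det J = -3.9375).
Solving J·Δ = −F gives Δ = (0.8333, -1.1667).
Then the next iterate is (p, q)₁ = (3.3333, -0.6667).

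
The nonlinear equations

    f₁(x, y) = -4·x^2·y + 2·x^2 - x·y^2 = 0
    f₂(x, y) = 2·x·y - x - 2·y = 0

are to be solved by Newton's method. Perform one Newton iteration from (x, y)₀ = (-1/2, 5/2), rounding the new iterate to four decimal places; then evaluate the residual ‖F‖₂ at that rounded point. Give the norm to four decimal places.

1.8938

At (-1/2, 5/2): F = (1.1250, -7.0000).
Jacobian J = [[-8·x·y + 4·x - y^2, -4·x^2 - 2·x·y], [2·y - 1, 2·x - 2]].
At the point, J = [[1.7500, 1.5000], [4.0000, -3.0000]] (det J = -11.2500).
Solving J·Δ = −F gives Δ = (0.6333, -1.4889).
Then the next iterate is (x, y)₁ = (0.1333, 1.0111).
Re-evaluating at (0.1333, 1.0111): F = (-0.172602, -1.885941), so ‖F‖₂ = 1.8938.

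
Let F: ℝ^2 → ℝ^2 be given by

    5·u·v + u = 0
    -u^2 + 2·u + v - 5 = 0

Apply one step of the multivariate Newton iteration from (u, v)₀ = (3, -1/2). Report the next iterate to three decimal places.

(0.897, -0.410)

At (3, -1/2): F = (-4.500, -8.500).
Jacobian J = [[5·v + 1, 5·u], [-2·u + 2, 1]].
At the point, J = [[-1.500, 15.000], [-4.000, 1.000]] (det J = 58.500).
Solving J·Δ = −F gives Δ = (-2.103, 0.090).
Then the next iterate is (u, v)₁ = (0.897, -0.410).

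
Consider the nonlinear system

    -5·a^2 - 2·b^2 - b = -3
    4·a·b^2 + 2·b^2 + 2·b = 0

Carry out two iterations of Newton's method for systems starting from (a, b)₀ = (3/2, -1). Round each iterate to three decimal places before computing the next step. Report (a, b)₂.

(0.794, -0.528)

At (3/2, -1): F = (-9.250, 6.000).
Jacobian J = [[-10·a, -4·b - 1], [4·b^2, 8·a·b + 4·b + 2]].
At the point, J = [[-15.000, 3.000], [4.000, -14.000]] (det J = 198.000).
Solving J·Δ = −F gives Δ = (-0.563, 0.268).
Then the next iterate is (a, b)₁ = (0.937, -0.732).
Round to (0.937, -0.732) and repeat: F = (-1.72949, 1.61592), J = [[-9.370, 1.928], [2.14330, -6.41507]].
Δ = (-0.143, 0.204), so (a, b)₂ = (0.794, -0.528).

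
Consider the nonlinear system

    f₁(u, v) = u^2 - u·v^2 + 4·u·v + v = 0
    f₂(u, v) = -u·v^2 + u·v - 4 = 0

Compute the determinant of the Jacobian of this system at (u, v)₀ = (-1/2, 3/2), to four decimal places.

J = [[2·u - v^2 + 4·v, -2·u·v + 4·u + 1], [-v^2 + v, -2·u·v + u]].
At the point, J = [[2.7500, 0.5000], [-0.7500, 1.0000]].
det J = 3.1250.

3.1250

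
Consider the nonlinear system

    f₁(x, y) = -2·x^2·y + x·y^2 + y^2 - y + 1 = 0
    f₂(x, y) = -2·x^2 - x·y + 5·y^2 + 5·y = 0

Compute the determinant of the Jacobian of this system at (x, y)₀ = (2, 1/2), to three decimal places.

J = [[-4·x·y + y^2, -2·x^2 + 2·x·y + 2·y - 1], [-4·x - y, -x + 10·y + 5]].
At the point, J = [[-3.750, -6.000], [-8.500, 8.000]].
det J = -81.000.

-81.000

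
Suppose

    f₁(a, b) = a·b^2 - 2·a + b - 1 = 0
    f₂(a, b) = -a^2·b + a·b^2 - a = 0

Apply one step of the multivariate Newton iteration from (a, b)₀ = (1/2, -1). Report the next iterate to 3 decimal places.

At (1/2, -1): F = (-2.500, 0.250).
Jacobian J = [[b^2 - 2, 2·a·b + 1], [-2·a·b + b^2 - 1, -a^2 + 2·a·b]].
At the point, J = [[-1.000, 0.000], [1.000, -1.250]] (det J = 1.250).
Solving J·Δ = −F gives Δ = (-2.500, -1.800).
Then the next iterate is (a, b)₁ = (-2.000, -2.800).

(-2.000, -2.800)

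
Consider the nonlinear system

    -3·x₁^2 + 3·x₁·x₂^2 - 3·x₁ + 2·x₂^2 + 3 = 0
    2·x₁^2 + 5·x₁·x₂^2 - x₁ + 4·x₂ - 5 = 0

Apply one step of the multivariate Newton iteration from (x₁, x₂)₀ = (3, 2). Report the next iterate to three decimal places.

At (3, 2): F = (11.000, 78.000).
Jacobian J = [[-6·x₁ + 3·x₂^2 - 3, 6·x₁·x₂ + 4·x₂], [4·x₁ + 5·x₂^2 - 1, 10·x₁·x₂ + 4]].
At the point, J = [[-9.000, 44.000], [31.000, 64.000]] (det J = -1940.000).
Solving J·Δ = −F gives Δ = (-1.406, -0.538).
Then the next iterate is (x₁, x₂)₁ = (1.594, 1.462).

(1.594, 1.462)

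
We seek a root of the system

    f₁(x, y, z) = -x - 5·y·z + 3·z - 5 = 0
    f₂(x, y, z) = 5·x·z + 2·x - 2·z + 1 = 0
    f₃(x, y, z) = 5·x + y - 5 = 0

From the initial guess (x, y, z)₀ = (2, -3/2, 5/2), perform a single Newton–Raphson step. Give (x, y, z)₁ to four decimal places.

At (2, -3/2, 5/2): F = (19.2500, 25.0000, 3.5000).
Jacobian J = [[-1, -5·z, -5·y + 3], [5·z + 2, 0, 5·x - 2], [5, 1, 0]].
At the point, J = [[-1.0000, -12.5000, 10.5000], [14.5000, 0.0000, 8.0000], [5.0000, 1.0000, 0.0000]] (det J = -339.7500).
Solving J·Δ = −F gives Δ = (-0.7108, 0.0541, -1.8366).
Then the next iterate is (x, y, z)₁ = (1.2892, -1.4459, 0.6634).

(1.2892, -1.4459, 0.6634)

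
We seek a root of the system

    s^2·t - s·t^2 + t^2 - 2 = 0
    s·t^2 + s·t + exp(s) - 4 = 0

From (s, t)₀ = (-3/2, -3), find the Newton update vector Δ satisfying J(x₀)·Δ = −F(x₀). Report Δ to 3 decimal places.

(0.753, 1.078)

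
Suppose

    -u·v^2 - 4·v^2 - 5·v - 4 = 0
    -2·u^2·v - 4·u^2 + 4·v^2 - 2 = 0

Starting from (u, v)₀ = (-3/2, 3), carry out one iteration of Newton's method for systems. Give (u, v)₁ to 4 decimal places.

At (-3/2, 3): F = (-41.5000, 11.5000).
Jacobian J = [[-v^2, -2·u·v - 8·v - 5], [-4·u·v - 8·u, -2·u^2 + 8·v]].
At the point, J = [[-9.0000, -20.0000], [30.0000, 19.5000]] (det J = 424.5000).
Solving J·Δ = −F gives Δ = (1.3645, -2.6890).
Then the next iterate is (u, v)₁ = (-0.1355, 0.3110).

(-0.1355, 0.3110)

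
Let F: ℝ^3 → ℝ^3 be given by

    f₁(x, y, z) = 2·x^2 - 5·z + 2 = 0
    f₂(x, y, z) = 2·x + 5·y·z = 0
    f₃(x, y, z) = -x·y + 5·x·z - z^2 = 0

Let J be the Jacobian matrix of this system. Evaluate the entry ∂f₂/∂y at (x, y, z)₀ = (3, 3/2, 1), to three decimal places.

5.000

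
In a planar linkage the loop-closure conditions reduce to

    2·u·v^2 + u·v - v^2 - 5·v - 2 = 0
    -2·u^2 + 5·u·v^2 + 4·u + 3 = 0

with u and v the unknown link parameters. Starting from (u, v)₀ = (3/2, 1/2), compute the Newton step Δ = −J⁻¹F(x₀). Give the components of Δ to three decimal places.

(2.324, -0.618)

At (3/2, 1/2): F = (-3.250, 6.375).
Jacobian J = [[2·v^2 + v, 4·u·v + u - 2·v - 5], [-4·u + 5·v^2 + 4, 10·u·v]].
At the point, J = [[1.000, -1.500], [-0.750, 7.500]] (det J = 6.375).
Solving J·Δ = −F gives Δ = (2.324, -0.618).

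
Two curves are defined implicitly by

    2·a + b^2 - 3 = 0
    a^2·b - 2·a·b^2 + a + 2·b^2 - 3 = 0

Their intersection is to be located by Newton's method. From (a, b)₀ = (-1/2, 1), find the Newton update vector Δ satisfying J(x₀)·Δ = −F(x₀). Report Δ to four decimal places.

(1.1061, 0.3939)

At (-1/2, 1): F = (-3.0000, -0.2500).
Jacobian J = [[2, 2·b], [2·a·b - 2·b^2 + 1, a^2 - 4·a·b + 4·b]].
At the point, J = [[2.0000, 2.0000], [-2.0000, 6.2500]] (det J = 16.5000).
Solving J·Δ = −F gives Δ = (1.1061, 0.3939).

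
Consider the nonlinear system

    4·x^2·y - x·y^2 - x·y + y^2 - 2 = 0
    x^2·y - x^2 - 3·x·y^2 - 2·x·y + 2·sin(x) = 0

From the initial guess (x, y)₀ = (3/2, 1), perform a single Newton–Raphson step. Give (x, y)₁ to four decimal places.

At (3/2, 1): F = (5.0000, -5.505010).
Jacobian J = [[8·x·y - y^2 - y, 4·x^2 - 2·x·y - x + 2·y], [2·x·y - 2·x - 3·y^2 - 2·y + 2·cos(x), x^2 - 6·x·y - 2·x]].
At the point, J = [[10.0000, 6.5000], [-4.858526, -9.7500]] (det J = -65.919584).
Solving J·Δ = −F gives Δ = (-0.1967, -0.4666).
Then the next iterate is (x, y)₁ = (1.3033, 0.5334).

(1.3033, 0.5334)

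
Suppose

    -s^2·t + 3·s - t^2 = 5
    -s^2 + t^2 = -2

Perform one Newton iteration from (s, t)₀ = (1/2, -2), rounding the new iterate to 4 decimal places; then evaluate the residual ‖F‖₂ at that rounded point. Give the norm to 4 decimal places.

At (1/2, -2): F = (-7.0000, 5.7500).
Jacobian J = [[-2·s·t + 3, -s^2 - 2·t], [-2·s, 2·t]].
At the point, J = [[5.0000, 3.7500], [-1.0000, -4.0000]] (det J = -16.2500).
Solving J·Δ = −F gives Δ = (0.3962, 1.3385).
Then the next iterate is (s, t)₁ = (0.8962, -0.6615).
Re-evaluating at (0.8962, -0.6615): F = (-2.217682, 1.634408), so ‖F‖₂ = 2.7549.

2.7549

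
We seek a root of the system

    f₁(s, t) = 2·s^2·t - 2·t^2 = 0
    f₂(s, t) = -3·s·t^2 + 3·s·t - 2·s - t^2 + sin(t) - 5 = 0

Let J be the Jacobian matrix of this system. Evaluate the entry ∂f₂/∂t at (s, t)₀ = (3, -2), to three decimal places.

48.584

∂f₂/∂t = -6·s·t + 3·s - 2·t + cos(t).
At (3, -2) this is 48.584.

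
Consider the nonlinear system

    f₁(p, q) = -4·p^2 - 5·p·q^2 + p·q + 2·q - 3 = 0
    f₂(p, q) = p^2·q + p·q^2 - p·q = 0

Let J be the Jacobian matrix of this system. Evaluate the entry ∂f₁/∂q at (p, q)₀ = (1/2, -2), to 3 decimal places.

12.500

∂f₁/∂q = -10·p·q + p + 2.
At (1/2, -2) this is 12.500.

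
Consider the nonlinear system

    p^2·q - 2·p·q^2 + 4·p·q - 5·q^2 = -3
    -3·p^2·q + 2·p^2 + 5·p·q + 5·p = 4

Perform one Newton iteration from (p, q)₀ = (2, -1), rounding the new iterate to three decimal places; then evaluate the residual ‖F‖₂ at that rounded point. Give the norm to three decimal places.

6.085

At (2, -1): F = (-18.000, 16.000).
Jacobian J = [[2·p·q - 2·q^2 + 4·q, p^2 - 4·p·q + 4·p - 10·q], [-6·p·q + 4·p + 5·q + 5, -3·p^2 + 5·p]].
At the point, J = [[-10.000, 30.000], [20.000, -2.000]] (det J = -580.000).
Solving J·Δ = −F gives Δ = (-0.766, 0.345).
Then the next iterate is (p, q)₁ = (1.234, -0.655).
Re-evaluating at (1.234, -0.655): F = (-4.43444, 4.16638), so ‖F‖₂ = 6.085.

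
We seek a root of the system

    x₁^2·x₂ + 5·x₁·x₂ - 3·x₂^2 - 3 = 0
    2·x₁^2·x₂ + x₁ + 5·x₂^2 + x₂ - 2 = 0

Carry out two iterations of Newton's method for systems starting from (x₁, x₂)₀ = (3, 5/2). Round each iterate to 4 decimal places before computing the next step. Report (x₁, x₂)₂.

At (3, 5/2): F = (38.2500, 79.7500).
Jacobian J = [[2·x₁·x₂ + 5·x₂, x₁^2 + 5·x₁ - 6·x₂], [4·x₁·x₂ + 1, 2·x₁^2 + 10·x₂ + 1]].
At the point, J = [[27.5000, 9.0000], [31.0000, 44.0000]] (det J = 931.0000).
Solving J·Δ = −F gives Δ = (-1.0368, -1.0820).
Then the next iterate is (x₁, x₂)₁ = (1.9632, 1.4180).
Round to (1.9632, 1.4180) and repeat: F = (10.352107, 22.365201), J = [[12.657635, 5.162154], [12.135270, 22.888308]].
Δ = (-0.5350, -0.6935), so (x₁, x₂)₂ = (1.4282, 0.7245).

(1.4282, 0.7245)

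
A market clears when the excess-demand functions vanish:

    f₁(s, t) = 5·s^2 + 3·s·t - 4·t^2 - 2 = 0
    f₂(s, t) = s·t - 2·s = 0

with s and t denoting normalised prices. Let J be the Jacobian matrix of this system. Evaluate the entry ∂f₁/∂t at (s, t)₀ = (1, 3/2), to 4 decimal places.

-9.0000

∂f₁/∂t = 3·s - 8·t.
At (1, 3/2) this is -9.0000.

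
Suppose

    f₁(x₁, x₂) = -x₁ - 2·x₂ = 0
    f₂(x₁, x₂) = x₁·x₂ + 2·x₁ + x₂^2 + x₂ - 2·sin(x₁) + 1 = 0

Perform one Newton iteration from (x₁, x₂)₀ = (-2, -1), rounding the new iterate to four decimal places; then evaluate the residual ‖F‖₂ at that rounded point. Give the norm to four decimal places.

1.1439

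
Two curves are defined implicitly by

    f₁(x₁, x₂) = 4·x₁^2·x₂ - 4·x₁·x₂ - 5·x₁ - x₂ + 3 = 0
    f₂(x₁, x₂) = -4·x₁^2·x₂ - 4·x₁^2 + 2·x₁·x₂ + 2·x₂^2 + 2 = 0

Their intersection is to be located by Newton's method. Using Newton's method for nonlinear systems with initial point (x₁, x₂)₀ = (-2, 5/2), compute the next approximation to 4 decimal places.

(-1.4379, 0.7790)

At (-2, 5/2): F = (70.5000, -51.5000).
Jacobian J = [[8·x₁·x₂ - 4·x₂ - 5, 4·x₁^2 - 4·x₁ - 1], [-8·x₁·x₂ - 8·x₁ + 2·x₂, -4·x₁^2 + 2·x₁ + 4·x₂]].
At the point, J = [[-55.0000, 23.0000], [61.0000, -10.0000]] (det J = -853.0000).
Solving J·Δ = −F gives Δ = (0.5621, -1.7210).
Then the next iterate is (x₁, x₂)₁ = (-1.4379, 0.7790).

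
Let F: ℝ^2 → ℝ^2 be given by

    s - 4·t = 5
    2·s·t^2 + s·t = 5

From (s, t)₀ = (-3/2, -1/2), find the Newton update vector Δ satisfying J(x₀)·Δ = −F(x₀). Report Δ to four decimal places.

(17.8333, 3.3333)

At (-3/2, -1/2): F = (-4.5000, -5.0000).
Jacobian J = [[1, -4], [2·t^2 + t, 4·s·t + s]].
At the point, J = [[1.0000, -4.0000], [0.0000, 1.5000]] (det J = 1.5000).
Solving J·Δ = −F gives Δ = (17.8333, 3.3333).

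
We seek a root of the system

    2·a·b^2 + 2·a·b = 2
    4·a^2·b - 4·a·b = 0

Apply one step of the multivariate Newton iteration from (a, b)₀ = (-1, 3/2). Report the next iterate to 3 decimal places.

(-0.762, 0.536)

At (-1, 3/2): F = (-9.500, 12.000).
Jacobian J = [[2·b^2 + 2·b, 4·a·b + 2·a], [8·a·b - 4·b, 4·a^2 - 4·a]].
At the point, J = [[7.500, -8.000], [-18.000, 8.000]] (det J = -84.000).
Solving J·Δ = −F gives Δ = (0.238, -0.964).
Then the next iterate is (a, b)₁ = (-0.762, 0.536).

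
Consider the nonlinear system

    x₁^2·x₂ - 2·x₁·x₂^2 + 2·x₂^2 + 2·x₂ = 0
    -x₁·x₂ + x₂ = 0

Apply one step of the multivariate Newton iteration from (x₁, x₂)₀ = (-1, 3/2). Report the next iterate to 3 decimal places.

(1.400, 1.800)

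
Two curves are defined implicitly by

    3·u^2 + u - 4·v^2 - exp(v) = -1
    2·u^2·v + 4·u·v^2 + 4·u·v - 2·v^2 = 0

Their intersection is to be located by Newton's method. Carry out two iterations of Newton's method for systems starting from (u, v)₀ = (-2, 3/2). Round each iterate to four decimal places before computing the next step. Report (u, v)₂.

(-0.7721, 0.4226)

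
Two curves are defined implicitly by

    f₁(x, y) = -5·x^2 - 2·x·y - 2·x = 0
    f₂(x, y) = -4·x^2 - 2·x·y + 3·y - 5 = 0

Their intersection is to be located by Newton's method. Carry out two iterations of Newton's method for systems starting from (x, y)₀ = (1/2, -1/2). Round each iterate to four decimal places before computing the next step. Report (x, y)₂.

At (1/2, -1/2): F = (-1.7500, -7.0000).
Jacobian J = [[-10·x - 2·y - 2, -2·x], [-8·x - 2·y, -2·x + 3]].
At the point, J = [[-6.0000, -1.0000], [-3.0000, 2.0000]] (det J = -15.0000).
Solving J·Δ = −F gives Δ = (-0.7000, 2.4500).
Then the next iterate is (x, y)₁ = (-0.2000, 1.9500).
Round to (-0.2000, 1.9500) and repeat: F = (0.9800, 1.4700), J = [[-3.9000, 0.4000], [-2.3000, 3.4000]].
Δ = (0.2224, -0.2819), so (x, y)₂ = (0.0224, 1.6681).

(0.0224, 1.6681)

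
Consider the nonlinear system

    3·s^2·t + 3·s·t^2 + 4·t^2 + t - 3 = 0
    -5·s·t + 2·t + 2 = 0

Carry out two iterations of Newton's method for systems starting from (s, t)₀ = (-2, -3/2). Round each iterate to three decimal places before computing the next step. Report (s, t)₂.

At (-2, -3/2): F = (-27.000, -16.000).
Jacobian J = [[6·s·t + 3·t^2, 3·s^2 + 6·s·t + 8·t + 1], [-5·t, -5·s + 2]].
At the point, J = [[24.750, 19.000], [7.500, 12.000]] (det J = 154.500).
Solving J·Δ = −F gives Δ = (0.129, 1.252).
Then the next iterate is (s, t)₁ = (-1.871, -0.248).
Round to (-1.871, -0.248) and repeat: F = (-5.95168, -0.81604), J = [[2.96856, 12.30197], [1.240, 11.355]].
Δ = (3.118, -0.269), so (s, t)₂ = (1.247, -0.517).

(1.247, -0.517)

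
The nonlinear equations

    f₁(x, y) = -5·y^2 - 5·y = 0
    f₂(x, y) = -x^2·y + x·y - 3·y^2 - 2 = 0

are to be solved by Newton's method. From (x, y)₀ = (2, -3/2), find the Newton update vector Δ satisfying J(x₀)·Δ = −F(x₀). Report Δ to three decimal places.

(0.694, 0.375)

At (2, -3/2): F = (-3.750, -5.750).
Jacobian J = [[0, -10·y - 5], [-2·x·y + y, -x^2 + x - 6·y]].
At the point, J = [[0.000, 10.000], [4.500, 7.000]] (det J = -45.000).
Solving J·Δ = −F gives Δ = (0.694, 0.375).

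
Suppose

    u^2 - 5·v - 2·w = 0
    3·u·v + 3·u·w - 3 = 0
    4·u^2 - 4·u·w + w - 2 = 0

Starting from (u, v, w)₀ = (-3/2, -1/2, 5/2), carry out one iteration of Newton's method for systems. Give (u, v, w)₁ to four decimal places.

At (-3/2, -1/2, 5/2): F = (-0.2500, -12.0000, 24.5000).
Jacobian J = [[2·u, -5, -2], [3·v + 3·w, 3·u, 3·u], [8·u - 4·w, 0, -4·u + 1]].
At the point, J = [[-3.0000, -5.0000, -2.0000], [6.0000, -4.5000, -4.5000], [-22.0000, 0.0000, 7.0000]] (det J = 7.5000).
Solving J·Δ = −F gives Δ = (10.8500, -18.8000, 30.6000).
Then the next iterate is (u, v, w)₁ = (9.3500, -19.3000, 33.1000).

(9.3500, -19.3000, 33.1000)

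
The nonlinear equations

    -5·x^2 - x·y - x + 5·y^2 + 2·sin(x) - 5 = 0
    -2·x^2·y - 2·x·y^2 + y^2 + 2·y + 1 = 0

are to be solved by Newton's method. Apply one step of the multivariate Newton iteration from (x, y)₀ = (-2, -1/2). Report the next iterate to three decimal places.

At (-2, -1/2): F = (-24.56859, 5.250).
Jacobian J = [[-10·x - y + 2·cos(x) - 1, -x + 10·y], [-4·x·y - 2·y^2, -2·x^2 - 4·x·y + 2·y + 2]].
At the point, J = [[18.66771, -3.000], [-4.500, -11.000]] (det J = -218.84477).
Solving J·Δ = −F gives Δ = (1.307, -0.057).
Then the next iterate is (x, y)₁ = (-0.693, -0.557).

(-0.693, -0.557)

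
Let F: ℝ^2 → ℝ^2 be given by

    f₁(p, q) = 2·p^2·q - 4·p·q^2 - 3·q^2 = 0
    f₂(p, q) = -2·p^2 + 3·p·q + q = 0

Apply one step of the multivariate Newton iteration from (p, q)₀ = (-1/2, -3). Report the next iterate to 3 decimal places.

At (-1/2, -3): F = (-10.500, 1.000).
Jacobian J = [[4·p·q - 4·q^2, 2·p^2 - 8·p·q - 6·q], [-4·p + 3·q, 3·p + 1]].
At the point, J = [[-30.000, 6.500], [-7.000, -0.500]] (det J = 60.500).
Solving J·Δ = −F gives Δ = (0.021, 1.711).
Then the next iterate is (p, q)₁ = (-0.479, -1.289).

(-0.479, -1.289)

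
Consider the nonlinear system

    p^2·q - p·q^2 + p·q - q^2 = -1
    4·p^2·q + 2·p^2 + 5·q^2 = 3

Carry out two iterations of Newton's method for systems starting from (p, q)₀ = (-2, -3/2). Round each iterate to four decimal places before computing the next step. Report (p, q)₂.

(-2.6311, -0.5601)

At (-2, -3/2): F = (0.2500, -7.7500).
Jacobian J = [[2·p·q - q^2 + q, p^2 - 2·p·q + p - 2·q], [8·p·q + 4·p, 4·p^2 + 10·q]].
At the point, J = [[2.2500, -1.0000], [16.0000, 1.0000]] (det J = 18.2500).
Solving J·Δ = −F gives Δ = (0.4110, 1.1747).
Then the next iterate is (p, q)₁ = (-1.5890, -0.3253).
Round to (-1.5890, -0.3253) and repeat: F = (0.757873, -0.706485), J = [[0.602683, 0.552718], [-2.220786, 6.846684]].
Δ = (-1.0421, -0.2348), so (p, q)₂ = (-2.6311, -0.5601).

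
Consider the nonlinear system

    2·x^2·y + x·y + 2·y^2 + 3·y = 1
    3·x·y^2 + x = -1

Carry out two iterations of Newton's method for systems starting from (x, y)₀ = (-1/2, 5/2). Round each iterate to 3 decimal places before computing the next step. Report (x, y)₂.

(-0.823, 0.383)

At (-1/2, 5/2): F = (19.000, -8.875).
Jacobian J = [[4·x·y + y, 2·x^2 + x + 4·y + 3], [3·y^2 + 1, 6·x·y]].
At the point, J = [[-2.500, 13.000], [19.750, -7.500]] (det J = -238.000).
Solving J·Δ = −F gives Δ = (-0.114, -1.483).
Then the next iterate is (x, y)₁ = (-0.614, 1.017).
Round to (-0.614, 1.017) and repeat: F = (4.26195, -1.51916), J = [[-1.48075, 7.20799], [4.10287, -3.74663]].
Δ = (-0.209, -0.634), so (x, y)₂ = (-0.823, 0.383).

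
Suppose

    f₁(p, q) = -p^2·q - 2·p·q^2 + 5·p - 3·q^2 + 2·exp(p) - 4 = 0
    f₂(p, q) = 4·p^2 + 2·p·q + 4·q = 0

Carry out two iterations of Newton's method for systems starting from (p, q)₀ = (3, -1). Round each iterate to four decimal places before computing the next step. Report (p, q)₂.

(2.3772, -2.6153)

At (3, -1): F = (51.171074, 26.0000).
Jacobian J = [[-2·p·q - 2·q^2 + 2·exp(p) + 5, -p^2 - 4·p·q - 6·q], [8·p + 2·q, 2·p + 4]].
At the point, J = [[49.171074, 9.0000], [22.0000, 10.0000]] (det J = 293.710738).
Solving J·Δ = −F gives Δ = (-0.9455, -0.5198).
Then the next iterate is (p, q)₁ = (2.0545, -1.5198).
Round to (2.0545, -1.5198) and repeat: F = (11.873090, 4.559823), J = [[22.231145, 17.387546], [13.3964, 8.1090]].
Δ = (0.3227, -1.0955), so (p, q)₂ = (2.3772, -2.6153).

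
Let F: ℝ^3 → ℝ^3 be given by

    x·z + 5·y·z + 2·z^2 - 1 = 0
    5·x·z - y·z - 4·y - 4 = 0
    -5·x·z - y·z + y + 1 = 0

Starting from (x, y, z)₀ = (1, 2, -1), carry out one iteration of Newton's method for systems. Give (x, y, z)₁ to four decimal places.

(-0.8750, -0.5000, -1.6250)

At (1, 2, -1): F = (-10.0000, -15.0000, 10.0000).
Jacobian J = [[z, 5·z, x + 5·y + 4·z], [5·z, -z - 4, 5·x - y], [-5·z, -z + 1, -5·x - y]].
At the point, J = [[-1.0000, -5.0000, 7.0000], [-5.0000, -3.0000, 3.0000], [5.0000, 2.0000, -7.0000]] (det J = 120.0000).
Solving J·Δ = −F gives Δ = (-1.8750, -2.5000, -0.6250).
Then the next iterate is (x, y, z)₁ = (-0.8750, -0.5000, -1.6250).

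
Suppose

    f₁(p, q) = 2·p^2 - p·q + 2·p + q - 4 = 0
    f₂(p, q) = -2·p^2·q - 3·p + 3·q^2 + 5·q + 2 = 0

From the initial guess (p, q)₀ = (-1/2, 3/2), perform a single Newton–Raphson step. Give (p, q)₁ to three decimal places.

(-3.259, 0.241)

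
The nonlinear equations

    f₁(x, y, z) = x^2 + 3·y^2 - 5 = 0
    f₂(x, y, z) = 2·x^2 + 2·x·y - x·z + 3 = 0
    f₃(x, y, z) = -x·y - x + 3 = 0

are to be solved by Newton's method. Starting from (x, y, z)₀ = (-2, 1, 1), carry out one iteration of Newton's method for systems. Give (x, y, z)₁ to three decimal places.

(7.500, 7.000, 41.750)

At (-2, 1, 1): F = (2.000, 9.000, 7.000).
Jacobian J = [[2·x, 6·y, 0], [4·x + 2·y - z, 2·x, -x], [-y - 1, -x, 0]].
At the point, J = [[-4.000, 6.000, 0.000], [-7.000, -4.000, 2.000], [-2.000, 2.000, 0.000]] (det J = -8.000).
Solving J·Δ = −F gives Δ = (9.500, 6.000, 40.750).
Then the next iterate is (x, y, z)₁ = (7.500, 7.000, 41.750).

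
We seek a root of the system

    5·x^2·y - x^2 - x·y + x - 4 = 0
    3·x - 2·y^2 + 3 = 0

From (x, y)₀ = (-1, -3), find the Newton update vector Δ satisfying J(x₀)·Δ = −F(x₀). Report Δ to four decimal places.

At (-1, -3): F = (-24.0000, -18.0000).
Jacobian J = [[10·x·y - 2·x - y + 1, 5·x^2 - x], [3, -4·y]].
At the point, J = [[36.0000, 6.0000], [3.0000, 12.0000]] (det J = 414.0000).
Solving J·Δ = −F gives Δ = (0.4348, 1.3913).

(0.4348, 1.3913)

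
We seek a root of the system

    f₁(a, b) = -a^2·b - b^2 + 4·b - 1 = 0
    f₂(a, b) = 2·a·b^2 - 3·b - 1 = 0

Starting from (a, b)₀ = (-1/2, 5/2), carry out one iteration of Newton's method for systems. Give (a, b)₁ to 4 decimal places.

(-8.6000, -12.0000)

At (-1/2, 5/2): F = (2.1250, -14.7500).
Jacobian J = [[-2·a·b, -a^2 - 2·b + 4], [2·b^2, 4·a·b - 3]].
At the point, J = [[2.5000, -1.2500], [12.5000, -8.0000]] (det J = -4.3750).
Solving J·Δ = −F gives Δ = (-8.1000, -14.5000).
Then the next iterate is (a, b)₁ = (-8.6000, -12.0000).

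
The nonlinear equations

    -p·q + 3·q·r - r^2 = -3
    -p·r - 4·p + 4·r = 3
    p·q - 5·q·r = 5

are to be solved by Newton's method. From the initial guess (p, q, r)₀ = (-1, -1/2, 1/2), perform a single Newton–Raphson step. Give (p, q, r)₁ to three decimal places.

(-1.643, -2.250, -0.779)

At (-1, -1/2, 1/2): F = (1.500, 3.500, -3.250).
Jacobian J = [[-q, -p + 3·r, 3·q - 2·r], [-r - 4, 0, -p + 4], [q, p - 5·r, -5·q]].
At the point, J = [[0.500, 2.500, -2.500], [-4.500, 0.000, 5.000], [-0.500, -3.500, 2.500]] (det J = -8.750).
Solving J·Δ = −F gives Δ = (-0.643, -1.750, -1.279).
Then the next iterate is (p, q, r)₁ = (-1.643, -2.250, -0.779).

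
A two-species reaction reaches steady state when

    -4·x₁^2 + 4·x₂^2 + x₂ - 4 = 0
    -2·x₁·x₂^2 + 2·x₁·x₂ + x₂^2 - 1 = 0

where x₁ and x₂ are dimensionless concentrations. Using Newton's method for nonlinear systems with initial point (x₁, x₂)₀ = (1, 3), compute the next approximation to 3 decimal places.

At (1, 3): F = (31.000, -4.000).
Jacobian J = [[-8·x₁, 8·x₂ + 1], [-2·x₂^2 + 2·x₂, -4·x₁·x₂ + 2·x₁ + 2·x₂]].
At the point, J = [[-8.000, 25.000], [-12.000, -4.000]] (det J = 332.000).
Solving J·Δ = −F gives Δ = (0.072, -1.217).
Then the next iterate is (x₁, x₂)₁ = (1.072, 1.783).

(1.072, 1.783)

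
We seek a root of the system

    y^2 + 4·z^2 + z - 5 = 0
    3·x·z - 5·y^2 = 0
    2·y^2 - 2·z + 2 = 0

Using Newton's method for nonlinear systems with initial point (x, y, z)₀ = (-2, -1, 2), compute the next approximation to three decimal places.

(-0.593, -0.611, 1.222)

At (-2, -1, 2): F = (14.000, -17.000, 0.000).
Jacobian J = [[0, 2·y, 8·z + 1], [3·z, -10·y, 3·x], [0, 4·y, -2]].
At the point, J = [[0.000, -2.000, 17.000], [6.000, 10.000, -6.000], [0.000, -4.000, -2.000]] (det J = -432.000).
Solving J·Δ = −F gives Δ = (1.407, 0.389, -0.778).
Then the next iterate is (x, y, z)₁ = (-0.593, -0.611, 1.222).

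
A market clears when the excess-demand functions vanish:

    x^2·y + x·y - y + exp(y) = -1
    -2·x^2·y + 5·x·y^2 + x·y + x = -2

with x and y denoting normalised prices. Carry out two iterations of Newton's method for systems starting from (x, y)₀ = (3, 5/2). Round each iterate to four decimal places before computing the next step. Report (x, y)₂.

At (3, 5/2): F = (40.682494, 61.2500).
Jacobian J = [[2·x·y + y, x^2 + x + exp(y) - 1], [-4·x·y + 5·y^2 + y + 1, -2·x^2 + 10·x·y + x]].
At the point, J = [[17.5000, 23.182494], [4.7500, 60.0000]] (det J = 939.883154).
Solving J·Δ = −F gives Δ = (-1.0863, -0.9348).
Then the next iterate is (x, y)₁ = (1.9137, 1.5652).
Round to (1.9137, 1.5652) and repeat: F = (12.945905, 18.886123), J = [[7.555846, 9.359579], [2.833162, 24.542437]].
Δ = (-0.8870, -0.6671), so (x, y)₂ = (1.0267, 0.8981).

(1.0267, 0.8981)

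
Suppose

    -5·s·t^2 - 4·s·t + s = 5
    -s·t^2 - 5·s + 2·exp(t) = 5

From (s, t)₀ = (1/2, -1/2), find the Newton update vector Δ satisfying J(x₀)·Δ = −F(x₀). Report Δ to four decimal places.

At (1/2, -1/2): F = (-4.1250, -6.411939).
Jacobian J = [[-5·t^2 - 4·t + 1, -10·s·t - 4·s], [-t^2 - 5, -2·s·t + 2·exp(t)]].
At the point, J = [[1.7500, 0.5000], [-5.2500, 1.713061]] (det J = 5.622857).
Solving J·Δ = −F gives Δ = (0.6866, 5.8471).

(0.6866, 5.8471)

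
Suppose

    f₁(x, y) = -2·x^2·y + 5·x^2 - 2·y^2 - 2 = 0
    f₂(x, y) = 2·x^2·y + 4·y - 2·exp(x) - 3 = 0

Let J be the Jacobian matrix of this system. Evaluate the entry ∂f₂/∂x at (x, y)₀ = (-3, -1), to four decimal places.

11.9004

∂f₂/∂x = 4·x·y - 2·exp(x).
At (-3, -1) this is 11.9004.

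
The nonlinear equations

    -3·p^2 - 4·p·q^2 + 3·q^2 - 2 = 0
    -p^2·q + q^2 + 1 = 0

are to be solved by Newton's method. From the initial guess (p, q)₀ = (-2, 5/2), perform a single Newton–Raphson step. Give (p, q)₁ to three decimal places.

At (-2, 5/2): F = (54.750, -2.750).
Jacobian J = [[-6·p - 4·q^2, -8·p·q + 6·q], [-2·p·q, -p^2 + 2·q]].
At the point, J = [[-13.000, 55.000], [10.000, 1.000]] (det J = -563.000).
Solving J·Δ = −F gives Δ = (0.366, -0.909).
Then the next iterate is (p, q)₁ = (-1.634, 1.591).

(-1.634, 1.591)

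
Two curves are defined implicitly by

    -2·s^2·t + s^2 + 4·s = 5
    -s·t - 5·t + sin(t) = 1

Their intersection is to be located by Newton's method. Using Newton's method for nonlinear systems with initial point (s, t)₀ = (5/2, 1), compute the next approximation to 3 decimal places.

(-13.209, 2.157)

At (5/2, 1): F = (-1.250, -7.65853).
Jacobian J = [[-4·s·t + 2·s + 4, -2·s^2], [-t, -s + cos(t) - 5]].
At the point, J = [[-1.000, -12.500], [-1.000, -6.95970]] (det J = -5.54030).
Solving J·Δ = −F gives Δ = (-15.709, 1.157).
Then the next iterate is (s, t)₁ = (-13.209, 2.157).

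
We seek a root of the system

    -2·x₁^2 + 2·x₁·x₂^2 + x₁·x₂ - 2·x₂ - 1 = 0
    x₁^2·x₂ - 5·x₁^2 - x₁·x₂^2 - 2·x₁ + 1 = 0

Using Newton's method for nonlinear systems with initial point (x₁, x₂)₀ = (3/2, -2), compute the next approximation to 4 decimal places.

At (3/2, -2): F = (7.5000, -23.7500).
Jacobian J = [[-4·x₁ + 2·x₂^2 + x₂, 4·x₁·x₂ + x₁ - 2], [2·x₁·x₂ - 10·x₁ - x₂^2 - 2, x₁^2 - 2·x₁·x₂]].
At the point, J = [[0.0000, -12.5000], [-27.0000, 8.2500]] (det J = -337.5000).
Solving J·Δ = −F gives Δ = (-0.6963, 0.6000).
Then the next iterate is (x₁, x₂)₁ = (0.8037, -1.4000).

(0.8037, -1.4000)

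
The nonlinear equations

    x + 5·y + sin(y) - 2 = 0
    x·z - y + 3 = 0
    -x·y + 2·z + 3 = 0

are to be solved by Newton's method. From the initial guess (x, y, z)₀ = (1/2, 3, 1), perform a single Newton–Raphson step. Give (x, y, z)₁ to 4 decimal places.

At (1/2, 3, 1): F = (13.641120, 0.5000, 3.5000).
Jacobian J = [[1, cos(y) + 5, 0], [z, -1, x], [-y, -x, 2]].
At the point, J = [[1.0000, 4.010008, 0.0000], [1.0000, -1.0000, 0.5000], [-3.0000, -0.5000, 2.0000]] (det J = -15.785026).
Solving J·Δ = −F gives Δ = (-1.3218, -3.0721, -4.5007).
Then the next iterate is (x, y, z)₁ = (-0.8218, -0.0721, -3.5007).

(-0.8218, -0.0721, -3.5007)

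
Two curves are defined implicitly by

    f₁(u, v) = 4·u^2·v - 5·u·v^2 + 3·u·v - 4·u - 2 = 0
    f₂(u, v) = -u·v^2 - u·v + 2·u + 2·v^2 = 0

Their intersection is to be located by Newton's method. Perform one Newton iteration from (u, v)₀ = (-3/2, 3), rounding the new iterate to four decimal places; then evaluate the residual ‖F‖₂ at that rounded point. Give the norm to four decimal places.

25.7630

At (-3/2, 3): F = (85.0000, 33.0000).
Jacobian J = [[8·u·v - 5·v^2 + 3·v - 4, 4·u^2 - 10·u·v + 3·u], [-v^2 - v + 2, -2·u·v - u + 4·v]].
At the point, J = [[-76.0000, 49.5000], [-10.0000, 22.5000]] (det J = -1215.0000).
Solving J·Δ = −F gives Δ = (0.2296, -1.3646).
Then the next iterate is (u, v)₁ = (-1.2704, 1.6354).
Re-evaluating at (-1.2704, 1.6354): F = (24.394992, 8.283605), so ‖F‖₂ = 25.7630.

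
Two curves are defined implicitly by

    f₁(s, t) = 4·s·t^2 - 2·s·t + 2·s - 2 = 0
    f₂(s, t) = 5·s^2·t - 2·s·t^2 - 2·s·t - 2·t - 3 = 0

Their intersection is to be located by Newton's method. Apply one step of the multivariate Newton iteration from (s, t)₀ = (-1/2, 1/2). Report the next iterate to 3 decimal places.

(-4.750, -11.000)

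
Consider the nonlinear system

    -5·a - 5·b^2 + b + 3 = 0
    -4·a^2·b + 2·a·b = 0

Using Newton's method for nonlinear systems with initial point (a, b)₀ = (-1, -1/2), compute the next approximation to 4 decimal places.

(-0.0750, -0.7708)

At (-1, -1/2): F = (6.2500, 3.0000).
Jacobian J = [[-5, -10·b + 1], [-8·a·b + 2·b, -4·a^2 + 2·a]].
At the point, J = [[-5.0000, 6.0000], [-5.0000, -6.0000]] (det J = 60.0000).
Solving J·Δ = −F gives Δ = (0.9250, -0.2708).
Then the next iterate is (a, b)₁ = (-0.0750, -0.7708).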